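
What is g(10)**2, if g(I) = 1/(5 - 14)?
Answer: 1/81 ≈ 0.012346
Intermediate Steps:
g(I) = -1/9 (g(I) = 1/(-9) = -1/9)
g(10)**2 = (-1/9)**2 = 1/81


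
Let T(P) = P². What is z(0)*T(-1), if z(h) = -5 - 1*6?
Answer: -11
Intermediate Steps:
z(h) = -11 (z(h) = -5 - 6 = -11)
z(0)*T(-1) = -11*(-1)² = -11*1 = -11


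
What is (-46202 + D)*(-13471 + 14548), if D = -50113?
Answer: -103731255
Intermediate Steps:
(-46202 + D)*(-13471 + 14548) = (-46202 - 50113)*(-13471 + 14548) = -96315*1077 = -103731255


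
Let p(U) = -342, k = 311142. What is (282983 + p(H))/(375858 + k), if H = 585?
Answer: 282641/687000 ≈ 0.41141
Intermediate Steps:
(282983 + p(H))/(375858 + k) = (282983 - 342)/(375858 + 311142) = 282641/687000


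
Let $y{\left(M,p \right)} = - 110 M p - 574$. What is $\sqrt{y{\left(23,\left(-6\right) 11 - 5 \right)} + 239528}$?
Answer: $2 \sqrt{104646} \approx 646.98$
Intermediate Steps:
$y{\left(M,p \right)} = -574 - 110 M p$ ($y{\left(M,p \right)} = - 110 M p - 574 = -574 - 110 M p$)
$\sqrt{y{\left(23,\left(-6\right) 11 - 5 \right)} + 239528} = \sqrt{\left(-574 - 2530 \left(\left(-6\right) 11 - 5\right)\right) + 239528} = \sqrt{\left(-574 - 2530 \left(-66 - 5\right)\right) + 239528} = \sqrt{\left(-574 - 2530 \left(-71\right)\right) + 239528} = \sqrt{\left(-574 + 179630\right) + 239528} = \sqrt{179056 + 239528} = \sqrt{418584} = 2 \sqrt{104646}$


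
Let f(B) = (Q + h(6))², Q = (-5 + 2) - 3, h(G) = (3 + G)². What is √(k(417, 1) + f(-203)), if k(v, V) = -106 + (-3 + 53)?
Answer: √5569 ≈ 74.626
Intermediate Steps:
Q = -6 (Q = -3 - 3 = -6)
f(B) = 5625 (f(B) = (-6 + (3 + 6)²)² = (-6 + 9²)² = (-6 + 81)² = 75² = 5625)
k(v, V) = -56 (k(v, V) = -106 + 50 = -56)
√(k(417, 1) + f(-203)) = √(-56 + 5625) = √5569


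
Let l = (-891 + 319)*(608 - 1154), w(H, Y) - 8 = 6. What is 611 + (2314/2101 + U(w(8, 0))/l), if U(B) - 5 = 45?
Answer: 18256415675/29825796 ≈ 612.10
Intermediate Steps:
w(H, Y) = 14 (w(H, Y) = 8 + 6 = 14)
U(B) = 50 (U(B) = 5 + 45 = 50)
l = 312312 (l = -572*(-546) = 312312)
611 + (2314/2101 + U(w(8, 0))/l) = 611 + (2314/2101 + 50/312312) = 611 + (2314*(1/2101) + 50*(1/312312)) = 611 + (2314/2101 + 25/156156) = 611 + 32854319/29825796 = 18256415675/29825796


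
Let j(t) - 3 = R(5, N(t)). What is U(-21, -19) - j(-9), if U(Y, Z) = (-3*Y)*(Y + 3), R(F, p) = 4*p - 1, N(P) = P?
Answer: -1100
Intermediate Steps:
R(F, p) = -1 + 4*p
j(t) = 2 + 4*t (j(t) = 3 + (-1 + 4*t) = 2 + 4*t)
U(Y, Z) = -3*Y*(3 + Y) (U(Y, Z) = (-3*Y)*(3 + Y) = -3*Y*(3 + Y))
U(-21, -19) - j(-9) = -3*(-21)*(3 - 21) - (2 + 4*(-9)) = -3*(-21)*(-18) - (2 - 36) = -1134 - 1*(-34) = -1134 + 34 = -1100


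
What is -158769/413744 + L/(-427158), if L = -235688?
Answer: 781448615/4650896304 ≈ 0.16802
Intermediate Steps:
-158769/413744 + L/(-427158) = -158769/413744 - 235688/(-427158) = -158769*1/413744 - 235688*(-1/427158) = -158769/413744 + 117844/213579 = 781448615/4650896304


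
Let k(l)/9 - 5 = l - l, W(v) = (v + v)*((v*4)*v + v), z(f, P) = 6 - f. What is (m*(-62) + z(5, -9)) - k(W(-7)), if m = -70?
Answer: 4296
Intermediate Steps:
W(v) = 2*v*(v + 4*v**2) (W(v) = (2*v)*((4*v)*v + v) = (2*v)*(4*v**2 + v) = (2*v)*(v + 4*v**2) = 2*v*(v + 4*v**2))
k(l) = 45 (k(l) = 45 + 9*(l - l) = 45 + 9*0 = 45 + 0 = 45)
(m*(-62) + z(5, -9)) - k(W(-7)) = (-70*(-62) + (6 - 1*5)) - 1*45 = (4340 + (6 - 5)) - 45 = (4340 + 1) - 45 = 4341 - 45 = 4296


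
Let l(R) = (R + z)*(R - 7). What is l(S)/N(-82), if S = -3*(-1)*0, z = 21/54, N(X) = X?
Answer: 49/1476 ≈ 0.033198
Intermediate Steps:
z = 7/18 (z = 21*(1/54) = 7/18 ≈ 0.38889)
S = 0 (S = 3*0 = 0)
l(R) = (-7 + R)*(7/18 + R) (l(R) = (R + 7/18)*(R - 7) = (7/18 + R)*(-7 + R) = (-7 + R)*(7/18 + R))
l(S)/N(-82) = (-49/18 + 0² - 119/18*0)/(-82) = (-49/18 + 0 + 0)*(-1/82) = -49/18*(-1/82) = 49/1476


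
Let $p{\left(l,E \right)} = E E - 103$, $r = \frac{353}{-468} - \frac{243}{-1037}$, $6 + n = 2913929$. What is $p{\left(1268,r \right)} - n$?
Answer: $- \frac{686345200408538687}{235531619856} \approx -2.914 \cdot 10^{6}$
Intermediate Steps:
$n = 2913923$ ($n = -6 + 2913929 = 2913923$)
$r = - \frac{252337}{485316}$ ($r = 353 \left(- \frac{1}{468}\right) - - \frac{243}{1037} = - \frac{353}{468} + \frac{243}{1037} = - \frac{252337}{485316} \approx -0.51994$)
$p{\left(l,E \right)} = -103 + E^{2}$ ($p{\left(l,E \right)} = E^{2} - 103 = -103 + E^{2}$)
$p{\left(1268,r \right)} - n = \left(-103 + \left(- \frac{252337}{485316}\right)^{2}\right) - 2913923 = \left(-103 + \frac{63673961569}{235531619856}\right) - 2913923 = - \frac{24196082883599}{235531619856} - 2913923 = - \frac{686345200408538687}{235531619856}$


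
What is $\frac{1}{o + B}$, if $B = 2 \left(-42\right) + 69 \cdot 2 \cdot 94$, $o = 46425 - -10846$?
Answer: $\frac{1}{70159} \approx 1.4253 \cdot 10^{-5}$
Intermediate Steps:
$o = 57271$ ($o = 46425 + 10846 = 57271$)
$B = 12888$ ($B = -84 + 138 \cdot 94 = -84 + 12972 = 12888$)
$\frac{1}{o + B} = \frac{1}{57271 + 12888} = \frac{1}{70159}$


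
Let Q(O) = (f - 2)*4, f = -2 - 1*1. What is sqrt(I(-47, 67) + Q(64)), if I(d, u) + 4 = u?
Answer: sqrt(43) ≈ 6.5574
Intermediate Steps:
f = -3 (f = -2 - 1 = -3)
I(d, u) = -4 + u
Q(O) = -20 (Q(O) = (-3 - 2)*4 = -5*4 = -20)
sqrt(I(-47, 67) + Q(64)) = sqrt((-4 + 67) - 20) = sqrt(63 - 20) = sqrt(43)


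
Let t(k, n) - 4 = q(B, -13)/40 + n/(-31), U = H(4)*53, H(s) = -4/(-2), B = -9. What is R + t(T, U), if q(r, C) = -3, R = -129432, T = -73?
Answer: -160495053/1240 ≈ -1.2943e+5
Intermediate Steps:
H(s) = 2 (H(s) = -4*(-½) = 2)
U = 106 (U = 2*53 = 106)
t(k, n) = 157/40 - n/31 (t(k, n) = 4 + (-3/40 + n/(-31)) = 4 + (-3*1/40 + n*(-1/31)) = 4 + (-3/40 - n/31) = 157/40 - n/31)
R + t(T, U) = -129432 + (157/40 - 1/31*106) = -129432 + (157/40 - 106/31) = -129432 + 627/1240 = -160495053/1240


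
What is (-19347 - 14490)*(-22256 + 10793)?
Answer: 387873531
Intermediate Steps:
(-19347 - 14490)*(-22256 + 10793) = -33837*(-11463) = 387873531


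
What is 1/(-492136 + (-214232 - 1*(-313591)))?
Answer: -1/392777 ≈ -2.5460e-6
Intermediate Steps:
1/(-492136 + (-214232 - 1*(-313591))) = 1/(-492136 + (-214232 + 313591)) = 1/(-492136 + 99359) = 1/(-392777) = -1/392777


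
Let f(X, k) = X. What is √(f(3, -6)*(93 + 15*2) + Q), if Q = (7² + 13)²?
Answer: √4213 ≈ 64.908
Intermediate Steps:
Q = 3844 (Q = (49 + 13)² = 62² = 3844)
√(f(3, -6)*(93 + 15*2) + Q) = √(3*(93 + 15*2) + 3844) = √(3*(93 + 30) + 3844) = √(3*123 + 3844) = √(369 + 3844) = √4213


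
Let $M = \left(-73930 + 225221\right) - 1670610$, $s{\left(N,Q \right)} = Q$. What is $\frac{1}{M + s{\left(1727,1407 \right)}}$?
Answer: $- \frac{1}{1517912} \approx -6.588 \cdot 10^{-7}$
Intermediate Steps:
$M = -1519319$ ($M = 151291 - 1670610 = -1519319$)
$\frac{1}{M + s{\left(1727,1407 \right)}} = \frac{1}{-1519319 + 1407} = \frac{1}{-1517912} = - \frac{1}{1517912}$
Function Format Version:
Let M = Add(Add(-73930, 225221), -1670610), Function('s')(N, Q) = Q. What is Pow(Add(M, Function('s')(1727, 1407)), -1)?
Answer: Rational(-1, 1517912) ≈ -6.5880e-7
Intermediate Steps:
M = -1519319 (M = Add(151291, -1670610) = -1519319)
Pow(Add(M, Function('s')(1727, 1407)), -1) = Pow(Add(-1519319, 1407), -1) = Pow(-1517912, -1) = Rational(-1, 1517912)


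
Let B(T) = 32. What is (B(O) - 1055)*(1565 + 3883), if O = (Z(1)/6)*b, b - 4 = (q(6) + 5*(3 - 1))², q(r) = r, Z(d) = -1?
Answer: -5573304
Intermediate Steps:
b = 260 (b = 4 + (6 + 5*(3 - 1))² = 4 + (6 + 5*2)² = 4 + (6 + 10)² = 4 + 16² = 4 + 256 = 260)
O = -130/3 (O = -1/6*260 = -1*⅙*260 = -⅙*260 = -130/3 ≈ -43.333)
(B(O) - 1055)*(1565 + 3883) = (32 - 1055)*(1565 + 3883) = -1023*5448 = -5573304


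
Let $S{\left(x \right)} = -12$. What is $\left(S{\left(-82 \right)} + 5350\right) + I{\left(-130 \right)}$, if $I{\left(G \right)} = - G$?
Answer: $5468$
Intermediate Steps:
$\left(S{\left(-82 \right)} + 5350\right) + I{\left(-130 \right)} = \left(-12 + 5350\right) - -130 = 5338 + 130 = 5468$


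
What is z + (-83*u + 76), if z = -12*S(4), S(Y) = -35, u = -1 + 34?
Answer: -2243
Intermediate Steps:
u = 33
z = 420 (z = -12*(-35) = 420)
z + (-83*u + 76) = 420 + (-83*33 + 76) = 420 + (-2739 + 76) = 420 - 2663 = -2243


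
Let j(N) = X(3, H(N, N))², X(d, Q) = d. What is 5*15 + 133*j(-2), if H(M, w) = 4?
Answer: 1272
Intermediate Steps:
j(N) = 9 (j(N) = 3² = 9)
5*15 + 133*j(-2) = 5*15 + 133*9 = 75 + 1197 = 1272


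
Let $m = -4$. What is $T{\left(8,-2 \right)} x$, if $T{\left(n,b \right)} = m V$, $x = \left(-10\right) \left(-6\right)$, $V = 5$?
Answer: $-1200$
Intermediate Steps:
$x = 60$
$T{\left(n,b \right)} = -20$ ($T{\left(n,b \right)} = \left(-4\right) 5 = -20$)
$T{\left(8,-2 \right)} x = \left(-20\right) 60 = -1200$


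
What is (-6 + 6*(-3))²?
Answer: 576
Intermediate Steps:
(-6 + 6*(-3))² = (-6 - 18)² = (-24)² = 576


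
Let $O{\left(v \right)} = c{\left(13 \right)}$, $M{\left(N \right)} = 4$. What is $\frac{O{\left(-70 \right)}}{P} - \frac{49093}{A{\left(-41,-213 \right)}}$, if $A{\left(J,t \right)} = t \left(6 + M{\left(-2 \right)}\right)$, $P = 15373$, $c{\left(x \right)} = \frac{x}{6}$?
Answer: $\frac{377355652}{16372245} \approx 23.048$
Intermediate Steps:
$c{\left(x \right)} = \frac{x}{6}$ ($c{\left(x \right)} = x \frac{1}{6} = \frac{x}{6}$)
$O{\left(v \right)} = \frac{13}{6}$ ($O{\left(v \right)} = \frac{1}{6} \cdot 13 = \frac{13}{6}$)
$A{\left(J,t \right)} = 10 t$ ($A{\left(J,t \right)} = t \left(6 + 4\right) = t 10 = 10 t$)
$\frac{O{\left(-70 \right)}}{P} - \frac{49093}{A{\left(-41,-213 \right)}} = \frac{13}{6 \cdot 15373} - \frac{49093}{10 \left(-213\right)} = \frac{13}{6} \cdot \frac{1}{15373} - \frac{49093}{-2130} = \frac{13}{92238} - - \frac{49093}{2130} = \frac{13}{92238} + \frac{49093}{2130} = \frac{377355652}{16372245}$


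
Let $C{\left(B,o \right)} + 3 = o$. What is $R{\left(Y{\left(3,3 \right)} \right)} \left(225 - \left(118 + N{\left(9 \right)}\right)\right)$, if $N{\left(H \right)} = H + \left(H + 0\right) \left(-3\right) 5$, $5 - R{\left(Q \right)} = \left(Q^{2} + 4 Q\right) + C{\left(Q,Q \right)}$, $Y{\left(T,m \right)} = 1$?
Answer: $466$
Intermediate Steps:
$C{\left(B,o \right)} = -3 + o$
$R{\left(Q \right)} = 8 - Q^{2} - 5 Q$ ($R{\left(Q \right)} = 5 - \left(\left(Q^{2} + 4 Q\right) + \left(-3 + Q\right)\right) = 5 - \left(-3 + Q^{2} + 5 Q\right) = 8 - Q^{2} - 5 Q$)
$N{\left(H \right)} = - 14 H$ ($N{\left(H \right)} = H + H \left(-3\right) 5 = H + - 3 H 5 = H - 15 H = - 14 H$)
$R{\left(Y{\left(3,3 \right)} \right)} \left(225 - \left(118 + N{\left(9 \right)}\right)\right) = \left(8 - 1^{2} - 5\right) \left(225 - \left(118 - 126\right)\right) = \left(8 - 1 - 5\right) \left(225 - -8\right) = \left(8 - 1 - 5\right) \left(225 + \left(-118 + 126\right)\right) = 2 \left(225 + 8\right) = 2 \cdot 233 = 466$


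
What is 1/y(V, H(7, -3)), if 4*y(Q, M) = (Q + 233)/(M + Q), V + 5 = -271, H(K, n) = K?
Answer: 1076/43 ≈ 25.023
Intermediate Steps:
V = -276 (V = -5 - 271 = -276)
y(Q, M) = (233 + Q)/(4*(M + Q)) (y(Q, M) = ((Q + 233)/(M + Q))/4 = ((233 + Q)/(M + Q))/4 = (233 + Q)/(4*(M + Q)))
1/y(V, H(7, -3)) = 1/((233 - 276)/(4*(7 - 276))) = 1/((¼)*(-43)/(-269)) = 1/((¼)*(-1/269)*(-43)) = 1/(43/1076) = 1076/43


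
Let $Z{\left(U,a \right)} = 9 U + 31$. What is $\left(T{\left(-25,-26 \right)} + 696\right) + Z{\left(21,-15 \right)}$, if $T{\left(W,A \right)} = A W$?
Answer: $1566$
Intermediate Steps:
$Z{\left(U,a \right)} = 31 + 9 U$
$\left(T{\left(-25,-26 \right)} + 696\right) + Z{\left(21,-15 \right)} = \left(\left(-26\right) \left(-25\right) + 696\right) + \left(31 + 9 \cdot 21\right) = \left(650 + 696\right) + \left(31 + 189\right) = 1346 + 220 = 1566$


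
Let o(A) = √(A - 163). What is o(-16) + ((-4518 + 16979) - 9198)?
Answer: 3263 + I*√179 ≈ 3263.0 + 13.379*I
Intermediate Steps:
o(A) = √(-163 + A)
o(-16) + ((-4518 + 16979) - 9198) = √(-163 - 16) + ((-4518 + 16979) - 9198) = √(-179) + (12461 - 9198) = I*√179 + 3263 = 3263 + I*√179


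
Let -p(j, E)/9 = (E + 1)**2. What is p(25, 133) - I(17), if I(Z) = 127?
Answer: -161731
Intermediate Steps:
p(j, E) = -9*(1 + E)**2 (p(j, E) = -9*(E + 1)**2 = -9*(1 + E)**2)
p(25, 133) - I(17) = -9*(1 + 133)**2 - 1*127 = -9*134**2 - 127 = -9*17956 - 127 = -161604 - 127 = -161731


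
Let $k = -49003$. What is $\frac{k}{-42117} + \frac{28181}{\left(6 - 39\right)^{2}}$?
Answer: $\frac{413421148}{15288471} \approx 27.041$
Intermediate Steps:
$\frac{k}{-42117} + \frac{28181}{\left(6 - 39\right)^{2}} = - \frac{49003}{-42117} + \frac{28181}{\left(6 - 39\right)^{2}} = \left(-49003\right) \left(- \frac{1}{42117}\right) + \frac{28181}{\left(-33\right)^{2}} = \frac{49003}{42117} + \frac{28181}{1089} = \frac{413421148}{15288471}$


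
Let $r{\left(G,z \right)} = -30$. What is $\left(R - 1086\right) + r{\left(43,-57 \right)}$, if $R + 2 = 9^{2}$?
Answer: $-1037$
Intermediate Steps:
$R = 79$ ($R = -2 + 9^{2} = -2 + 81 = 79$)
$\left(R - 1086\right) + r{\left(43,-57 \right)} = \left(79 - 1086\right) - 30 = -1007 - 30 = -1037$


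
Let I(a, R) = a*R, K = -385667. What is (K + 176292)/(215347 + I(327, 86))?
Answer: -209375/243469 ≈ -0.85997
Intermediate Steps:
I(a, R) = R*a
(K + 176292)/(215347 + I(327, 86)) = (-385667 + 176292)/(215347 + 86*327) = -209375/(215347 + 28122) = -209375/243469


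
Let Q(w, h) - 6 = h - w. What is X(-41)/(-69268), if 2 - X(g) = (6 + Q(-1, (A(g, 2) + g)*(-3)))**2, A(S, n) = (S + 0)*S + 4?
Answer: 24196559/69268 ≈ 349.32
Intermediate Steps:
A(S, n) = 4 + S**2 (A(S, n) = S*S + 4 = S**2 + 4 = 4 + S**2)
Q(w, h) = 6 + h - w (Q(w, h) = 6 + (h - w) = 6 + h - w)
X(g) = 2 - (1 - 3*g - 3*g**2)**2 (X(g) = 2 - (6 + (6 + ((4 + g**2) + g)*(-3) - 1*(-1)))**2 = 2 - (6 + (6 + (4 + g + g**2)*(-3) + 1))**2 = 2 - (6 + (6 + (-12 - 3*g - 3*g**2) + 1))**2 = 2 - (6 + (-5 - 3*g - 3*g**2))**2 = 2 - (1 - 3*g - 3*g**2)**2)
X(-41)/(-69268) = (2 - (-1 + 3*(-41) + 3*(-41)**2)**2)/(-69268) = (2 - (-1 - 123 + 3*1681)**2)*(-1/69268) = (2 - (-1 - 123 + 5043)**2)*(-1/69268) = (2 - 1*4919**2)*(-1/69268) = (2 - 1*24196561)*(-1/69268) = (2 - 24196561)*(-1/69268) = -24196559*(-1/69268) = 24196559/69268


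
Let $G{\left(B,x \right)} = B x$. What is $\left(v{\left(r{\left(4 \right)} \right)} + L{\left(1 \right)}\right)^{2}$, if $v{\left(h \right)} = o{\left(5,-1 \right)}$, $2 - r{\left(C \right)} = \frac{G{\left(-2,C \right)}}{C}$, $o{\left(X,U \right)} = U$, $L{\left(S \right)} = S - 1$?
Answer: $1$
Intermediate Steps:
$L{\left(S \right)} = -1 + S$
$r{\left(C \right)} = 4$ ($r{\left(C \right)} = 2 - \frac{\left(-2\right) C}{C} = 2 - -2 = 2 + 2 = 4$)
$v{\left(h \right)} = -1$
$\left(v{\left(r{\left(4 \right)} \right)} + L{\left(1 \right)}\right)^{2} = \left(-1 + \left(-1 + 1\right)\right)^{2} = \left(-1 + 0\right)^{2} = \left(-1\right)^{2} = 1$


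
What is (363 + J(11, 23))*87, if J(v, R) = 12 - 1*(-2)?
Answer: 32799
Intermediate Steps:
J(v, R) = 14 (J(v, R) = 12 + 2 = 14)
(363 + J(11, 23))*87 = (363 + 14)*87 = 377*87 = 32799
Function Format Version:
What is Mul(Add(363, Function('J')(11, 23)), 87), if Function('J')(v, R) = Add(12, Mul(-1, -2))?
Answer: 32799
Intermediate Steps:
Function('J')(v, R) = 14 (Function('J')(v, R) = Add(12, 2) = 14)
Mul(Add(363, Function('J')(11, 23)), 87) = Mul(Add(363, 14), 87) = Mul(377, 87) = 32799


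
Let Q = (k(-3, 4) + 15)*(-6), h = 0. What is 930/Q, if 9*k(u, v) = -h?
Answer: -31/3 ≈ -10.333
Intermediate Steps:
k(u, v) = 0 (k(u, v) = (-1*0)/9 = (⅑)*0 = 0)
Q = -90 (Q = (0 + 15)*(-6) = 15*(-6) = -90)
930/Q = 930/(-90) = 930*(-1/90) = -31/3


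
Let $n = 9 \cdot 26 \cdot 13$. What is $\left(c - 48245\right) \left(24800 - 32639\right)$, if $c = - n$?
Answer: $402038793$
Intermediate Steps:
$n = 3042$ ($n = 234 \cdot 13 = 3042$)
$c = -3042$ ($c = \left(-1\right) 3042 = -3042$)
$\left(c - 48245\right) \left(24800 - 32639\right) = \left(-3042 - 48245\right) \left(24800 - 32639\right) = \left(-51287\right) \left(-7839\right) = 402038793$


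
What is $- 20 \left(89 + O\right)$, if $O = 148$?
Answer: $-4740$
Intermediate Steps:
$- 20 \left(89 + O\right) = - 20 \left(89 + 148\right) = \left(-20\right) 237 = -4740$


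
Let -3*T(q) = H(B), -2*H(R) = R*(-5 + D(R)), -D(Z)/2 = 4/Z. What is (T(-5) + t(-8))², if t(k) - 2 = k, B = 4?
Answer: 1024/9 ≈ 113.78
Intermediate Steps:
t(k) = 2 + k
D(Z) = -8/Z
H(R) = -R*(-5 - 8/R)/2
T(q) = -14/3 (T(q) = -(4 + (5/2)*4)/3 = -(4 + 10)/3 = -⅓*14 = -14/3)
(T(-5) + t(-8))² = (-14/3 + (2 - 8))² = (-14/3 - 6)² = (-32/3)² = 1024/9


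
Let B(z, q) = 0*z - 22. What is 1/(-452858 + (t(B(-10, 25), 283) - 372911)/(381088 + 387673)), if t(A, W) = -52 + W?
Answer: -109823/49734277374 ≈ -2.2082e-6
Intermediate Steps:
B(z, q) = -22 (B(z, q) = 0 - 22 = -22)
1/(-452858 + (t(B(-10, 25), 283) - 372911)/(381088 + 387673)) = 1/(-452858 + ((-52 + 283) - 372911)/(381088 + 387673)) = 1/(-452858 + (231 - 372911)/768761) = 1/(-452858 - 372680*1/768761) = 1/(-452858 - 53240/109823) = 1/(-49734277374/109823) = -109823/49734277374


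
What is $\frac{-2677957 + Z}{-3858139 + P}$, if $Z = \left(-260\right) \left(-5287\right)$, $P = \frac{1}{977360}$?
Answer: $\frac{1273829450320}{3770790733039} \approx 0.33781$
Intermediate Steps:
$P = \frac{1}{977360} \approx 1.0232 \cdot 10^{-6}$
$Z = 1374620$
$\frac{-2677957 + Z}{-3858139 + P} = \frac{-2677957 + 1374620}{-3858139 + \frac{1}{977360}} = - \frac{1303337}{- \frac{3770790733039}{977360}} = \left(-1303337\right) \left(- \frac{977360}{3770790733039}\right) = \frac{1273829450320}{3770790733039}$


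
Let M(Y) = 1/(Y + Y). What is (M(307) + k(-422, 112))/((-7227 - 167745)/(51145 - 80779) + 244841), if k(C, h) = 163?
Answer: 494309937/742509500654 ≈ 0.00066573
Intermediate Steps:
M(Y) = 1/(2*Y)
(M(307) + k(-422, 112))/((-7227 - 167745)/(51145 - 80779) + 244841) = ((½)/307 + 163)/((-7227 - 167745)/(51145 - 80779) + 244841) = ((½)*(1/307) + 163)/(-174972/(-29634) + 244841) = (1/614 + 163)/(-174972*(-1/29634) + 244841) = 100083/(614*(29162/4939 + 244841)) = 100083/(614*(1209298861/4939)) = (100083/614)*(4939/1209298861) = 494309937/742509500654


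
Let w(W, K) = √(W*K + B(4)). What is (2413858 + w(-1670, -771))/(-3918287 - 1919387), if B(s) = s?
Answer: -1206929/2918837 - √1287574/5837674 ≈ -0.41369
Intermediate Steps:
w(W, K) = √(4 + K*W) (w(W, K) = √(W*K + 4) = √(K*W + 4) = √(4 + K*W))
(2413858 + w(-1670, -771))/(-3918287 - 1919387) = (2413858 + √(4 - 771*(-1670)))/(-3918287 - 1919387) = (2413858 + √(4 + 1287570))/(-5837674) = (2413858 + √1287574)*(-1/5837674) = -1206929/2918837 - √1287574/5837674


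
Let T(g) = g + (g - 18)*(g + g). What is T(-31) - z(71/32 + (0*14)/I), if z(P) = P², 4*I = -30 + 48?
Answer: 3074127/1024 ≈ 3002.1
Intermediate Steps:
I = 9/2 (I = (-30 + 48)/4 = (¼)*18 = 9/2 ≈ 4.5000)
T(g) = g + 2*g*(-18 + g) (T(g) = g + (-18 + g)*(2*g) = g + 2*g*(-18 + g))
T(-31) - z(71/32 + (0*14)/I) = -31*(-35 + 2*(-31)) - (71/32 + (0*14)/(9/2))² = -31*(-35 - 62) - (71*(1/32) + 0*(2/9))² = -31*(-97) - (71/32 + 0)² = 3007 - (71/32)² = 3007 - 1*5041/1024 = 3007 - 5041/1024 = 3074127/1024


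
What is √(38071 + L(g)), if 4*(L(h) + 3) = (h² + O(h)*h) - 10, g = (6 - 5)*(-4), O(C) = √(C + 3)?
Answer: √(152278 - 4*I)/2 ≈ 195.11 - 0.0025626*I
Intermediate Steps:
O(C) = √(3 + C)
g = -4 (g = 1*(-4) = -4)
L(h) = -11/2 + h²/4 + h*√(3 + h)/4 (L(h) = -3 + ((h² + √(3 + h)*h) - 10)/4 = -3 + ((h² + h*√(3 + h)) - 10)/4 = -3 + (-10 + h² + h*√(3 + h))/4 = -3 + (-5/2 + h²/4 + h*√(3 + h)/4) = -11/2 + h²/4 + h*√(3 + h)/4)
√(38071 + L(g)) = √(38071 + (-11/2 + (¼)*(-4)² + (¼)*(-4)*√(3 - 4))) = √(38071 + (-11/2 + (¼)*16 + (¼)*(-4)*√(-1))) = √(38071 + (-11/2 + 4 + (¼)*(-4)*I)) = √(38071 + (-11/2 + 4 - I)) = √(38071 + (-3/2 - I)) = √(76139/2 - I)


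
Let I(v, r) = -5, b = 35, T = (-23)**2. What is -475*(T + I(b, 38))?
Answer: -248900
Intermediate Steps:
T = 529
-475*(T + I(b, 38)) = -475*(529 - 5) = -475*524 = -248900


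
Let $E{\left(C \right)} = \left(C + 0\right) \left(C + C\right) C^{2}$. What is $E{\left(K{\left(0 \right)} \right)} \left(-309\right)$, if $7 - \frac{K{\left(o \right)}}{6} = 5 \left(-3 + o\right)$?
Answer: $-187622189568$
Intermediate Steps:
$K{\left(o \right)} = 132 - 30 o$ ($K{\left(o \right)} = 42 - 6 \cdot 5 \left(-3 + o\right) = 42 - 6 \left(-15 + 5 o\right) = 42 - \left(-90 + 30 o\right) = 132 - 30 o$)
$E{\left(C \right)} = 2 C^{4}$ ($E{\left(C \right)} = C 2 C C^{2} = 2 C^{2} C^{2} = 2 C^{4}$)
$E{\left(K{\left(0 \right)} \right)} \left(-309\right) = 2 \left(132 - 0\right)^{4} \left(-309\right) = 2 \left(132 + 0\right)^{4} \left(-309\right) = 2 \cdot 132^{4} \left(-309\right) = 2 \cdot 303595776 \left(-309\right) = 607191552 \left(-309\right) = -187622189568$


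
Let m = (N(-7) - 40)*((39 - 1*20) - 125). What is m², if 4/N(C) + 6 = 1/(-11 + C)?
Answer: 220704523264/11881 ≈ 1.8576e+7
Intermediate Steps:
N(C) = 4/(-6 + 1/(-11 + C))
m = 469792/109 (m = (4*(11 - 1*(-7))/(-67 + 6*(-7)) - 40)*((39 - 1*20) - 125) = (4*(11 + 7)/(-67 - 42) - 40)*((39 - 20) - 125) = (4*18/(-109) - 40)*(19 - 125) = (4*(-1/109)*18 - 40)*(-106) = (-72/109 - 40)*(-106) = -4432/109*(-106) = 469792/109 ≈ 4310.0)
m² = (469792/109)² = 220704523264/11881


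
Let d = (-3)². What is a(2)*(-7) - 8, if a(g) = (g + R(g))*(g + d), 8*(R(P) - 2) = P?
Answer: -1341/4 ≈ -335.25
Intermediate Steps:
R(P) = 2 + P/8
d = 9
a(g) = (2 + 9*g/8)*(9 + g) (a(g) = (g + (2 + g/8))*(g + 9) = (2 + 9*g/8)*(9 + g))
a(2)*(-7) - 8 = (18 + (9/8)*2² + (97/8)*2)*(-7) - 8 = (18 + (9/8)*4 + 97/4)*(-7) - 8 = (18 + 9/2 + 97/4)*(-7) - 8 = (187/4)*(-7) - 8 = -1309/4 - 8 = -1341/4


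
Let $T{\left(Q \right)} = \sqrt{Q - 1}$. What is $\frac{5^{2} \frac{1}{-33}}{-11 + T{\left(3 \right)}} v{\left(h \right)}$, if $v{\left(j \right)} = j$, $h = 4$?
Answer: $\frac{100}{357} + \frac{100 \sqrt{2}}{3927} \approx 0.31612$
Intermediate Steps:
$T{\left(Q \right)} = \sqrt{-1 + Q}$
$\frac{5^{2} \frac{1}{-33}}{-11 + T{\left(3 \right)}} v{\left(h \right)} = \frac{5^{2} \frac{1}{-33}}{-11 + \sqrt{-1 + 3}} \cdot 4 = \frac{25 \left(- \frac{1}{33}\right)}{-11 + \sqrt{2}} \cdot 4 = - \frac{25}{33 \left(-11 + \sqrt{2}\right)} 4 = - \frac{100}{33 \left(-11 + \sqrt{2}\right)}$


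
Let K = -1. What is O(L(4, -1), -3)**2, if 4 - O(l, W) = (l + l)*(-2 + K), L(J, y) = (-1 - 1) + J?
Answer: 256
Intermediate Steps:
L(J, y) = -2 + J
O(l, W) = 4 + 6*l (O(l, W) = 4 - (l + l)*(-2 - 1) = 4 - 2*l*(-3) = 4 - (-6)*l = 4 + 6*l)
O(L(4, -1), -3)**2 = (4 + 6*(-2 + 4))**2 = (4 + 6*2)**2 = (4 + 12)**2 = 16**2 = 256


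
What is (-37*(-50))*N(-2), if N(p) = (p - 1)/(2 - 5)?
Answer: 1850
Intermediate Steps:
N(p) = 1/3 - p/3 (N(p) = (-1 + p)/(-3) = (-1 + p)*(-1/3) = 1/3 - p/3)
(-37*(-50))*N(-2) = (-37*(-50))*(1/3 - 1/3*(-2)) = 1850*(1/3 + 2/3) = 1850*1 = 1850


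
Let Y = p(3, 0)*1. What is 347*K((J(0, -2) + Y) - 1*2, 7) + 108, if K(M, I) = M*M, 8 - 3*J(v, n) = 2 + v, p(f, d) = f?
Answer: 3231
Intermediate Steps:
Y = 3 (Y = 3*1 = 3)
J(v, n) = 2 - v/3 (J(v, n) = 8/3 - (2 + v)/3 = 8/3 + (-⅔ - v/3) = 2 - v/3)
K(M, I) = M²
347*K((J(0, -2) + Y) - 1*2, 7) + 108 = 347*(((2 - ⅓*0) + 3) - 1*2)² + 108 = 347*(((2 + 0) + 3) - 2)² + 108 = 347*((2 + 3) - 2)² + 108 = 347*(5 - 2)² + 108 = 347*3² + 108 = 347*9 + 108 = 3123 + 108 = 3231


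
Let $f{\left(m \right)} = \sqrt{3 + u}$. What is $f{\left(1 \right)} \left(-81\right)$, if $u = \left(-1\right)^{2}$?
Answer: $-162$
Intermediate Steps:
$u = 1$
$f{\left(m \right)} = 2$ ($f{\left(m \right)} = \sqrt{3 + 1} = \sqrt{4} = 2$)
$f{\left(1 \right)} \left(-81\right) = 2 \left(-81\right) = -162$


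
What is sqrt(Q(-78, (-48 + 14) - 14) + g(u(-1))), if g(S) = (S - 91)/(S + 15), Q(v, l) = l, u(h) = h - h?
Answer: I*sqrt(12165)/15 ≈ 7.353*I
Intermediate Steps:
u(h) = 0
g(S) = (-91 + S)/(15 + S)
sqrt(Q(-78, (-48 + 14) - 14) + g(u(-1))) = sqrt(((-48 + 14) - 14) + (-91 + 0)/(15 + 0)) = sqrt((-34 - 14) - 91/15) = sqrt(-48 + (1/15)*(-91)) = sqrt(-48 - 91/15) = sqrt(-811/15) = I*sqrt(12165)/15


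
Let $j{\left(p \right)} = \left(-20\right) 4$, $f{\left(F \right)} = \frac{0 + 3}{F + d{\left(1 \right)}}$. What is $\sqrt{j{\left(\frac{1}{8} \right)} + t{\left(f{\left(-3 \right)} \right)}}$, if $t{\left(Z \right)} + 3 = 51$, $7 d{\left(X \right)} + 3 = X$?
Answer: $4 i \sqrt{2} \approx 5.6569 i$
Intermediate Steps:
$d{\left(X \right)} = - \frac{3}{7} + \frac{X}{7}$
$f{\left(F \right)} = \frac{3}{- \frac{2}{7} + F}$ ($f{\left(F \right)} = \frac{0 + 3}{F + \left(- \frac{3}{7} + \frac{1}{7} \cdot 1\right)} = \frac{3}{F + \left(- \frac{3}{7} + \frac{1}{7}\right)} = \frac{3}{F - \frac{2}{7}} = \frac{3}{- \frac{2}{7} + F}$)
$t{\left(Z \right)} = 48$ ($t{\left(Z \right)} = -3 + 51 = 48$)
$j{\left(p \right)} = -80$
$\sqrt{j{\left(\frac{1}{8} \right)} + t{\left(f{\left(-3 \right)} \right)}} = \sqrt{-80 + 48} = \sqrt{-32} = 4 i \sqrt{2}$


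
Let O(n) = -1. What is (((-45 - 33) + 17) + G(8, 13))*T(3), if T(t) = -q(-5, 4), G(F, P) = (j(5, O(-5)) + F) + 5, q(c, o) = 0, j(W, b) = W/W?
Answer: 0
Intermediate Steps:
j(W, b) = 1
G(F, P) = 6 + F (G(F, P) = (1 + F) + 5 = 6 + F)
T(t) = 0 (T(t) = -1*0 = 0)
(((-45 - 33) + 17) + G(8, 13))*T(3) = (((-45 - 33) + 17) + (6 + 8))*0 = ((-78 + 17) + 14)*0 = (-61 + 14)*0 = -47*0 = 0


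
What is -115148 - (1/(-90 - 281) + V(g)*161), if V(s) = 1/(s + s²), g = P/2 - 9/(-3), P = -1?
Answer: -213633667/1855 ≈ -1.1517e+5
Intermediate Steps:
g = 5/2 (g = -1/2 - 9/(-3) = -1*½ - 9*(-⅓) = -½ + 3 = 5/2 ≈ 2.5000)
-115148 - (1/(-90 - 281) + V(g)*161) = -115148 - (1/(-90 - 281) + (1/((5/2)*(1 + 5/2)))*161) = -115148 - (1/(-371) + (2/(5*(7/2)))*161) = -115148 - (-1/371 + ((⅖)*(2/7))*161) = -115148 - (-1/371 + (4/35)*161) = -115148 - (-1/371 + 92/5) = -115148 - 1*34127/1855 = -115148 - 34127/1855 = -213633667/1855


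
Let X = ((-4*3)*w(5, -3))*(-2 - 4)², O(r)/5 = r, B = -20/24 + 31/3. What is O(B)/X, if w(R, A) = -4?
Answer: 95/3456 ≈ 0.027488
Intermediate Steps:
B = 19/2 (B = -20*1/24 + 31*(⅓) = -⅚ + 31/3 = 19/2 ≈ 9.5000)
O(r) = 5*r
X = 1728 (X = (-4*3*(-4))*(-2 - 4)² = -12*(-4)*(-6)² = 48*36 = 1728)
O(B)/X = (5*(19/2))/1728 = (95/2)*(1/1728) = 95/3456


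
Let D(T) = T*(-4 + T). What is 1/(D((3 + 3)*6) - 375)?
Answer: 1/777 ≈ 0.0012870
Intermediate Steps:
1/(D((3 + 3)*6) - 375) = 1/(((3 + 3)*6)*(-4 + (3 + 3)*6) - 375) = 1/((6*6)*(-4 + 6*6) - 375) = 1/(36*(-4 + 36) - 375) = 1/(36*32 - 375) = 1/(1152 - 375) = 1/777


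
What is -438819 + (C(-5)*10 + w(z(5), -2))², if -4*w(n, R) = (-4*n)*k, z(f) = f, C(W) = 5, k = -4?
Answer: -437919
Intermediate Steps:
w(n, R) = -4*n (w(n, R) = -(-4*n)*(-4)/4 = -4*n)
-438819 + (C(-5)*10 + w(z(5), -2))² = -438819 + (5*10 - 4*5)² = -438819 + (50 - 20)² = -438819 + 30² = -438819 + 900 = -437919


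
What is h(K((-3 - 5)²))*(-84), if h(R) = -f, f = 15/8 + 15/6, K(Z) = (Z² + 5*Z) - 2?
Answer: 735/2 ≈ 367.50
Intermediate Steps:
K(Z) = -2 + Z² + 5*Z
f = 35/8 (f = 15*(⅛) + 15*(⅙) = 15/8 + 5/2 = 35/8 ≈ 4.3750)
h(R) = -35/8 (h(R) = -1*35/8 = -35/8)
h(K((-3 - 5)²))*(-84) = -35/8*(-84) = 735/2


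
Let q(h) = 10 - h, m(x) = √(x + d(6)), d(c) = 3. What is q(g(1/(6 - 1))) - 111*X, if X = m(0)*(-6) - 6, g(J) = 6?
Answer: 670 + 666*√3 ≈ 1823.5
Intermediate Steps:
m(x) = √(3 + x) (m(x) = √(x + 3) = √(3 + x))
X = -6 - 6*√3 (X = √(3 + 0)*(-6) - 6 = √3*(-6) - 6 = -6*√3 - 6 = -6 - 6*√3 ≈ -16.392)
q(g(1/(6 - 1))) - 111*X = (10 - 1*6) - 111*(-6 - 6*√3) = (10 - 6) + (666 + 666*√3) = 4 + (666 + 666*√3) = 670 + 666*√3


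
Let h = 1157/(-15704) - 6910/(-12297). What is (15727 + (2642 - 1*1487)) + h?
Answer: 250785581279/14854776 ≈ 16883.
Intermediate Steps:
h = 7252847/14854776 (h = 1157*(-1/15704) - 6910*(-1/12297) = -89/1208 + 6910/12297 = 7252847/14854776 ≈ 0.48825)
(15727 + (2642 - 1*1487)) + h = (15727 + (2642 - 1*1487)) + 7252847/14854776 = (15727 + (2642 - 1487)) + 7252847/14854776 = (15727 + 1155) + 7252847/14854776 = 16882 + 7252847/14854776 = 250785581279/14854776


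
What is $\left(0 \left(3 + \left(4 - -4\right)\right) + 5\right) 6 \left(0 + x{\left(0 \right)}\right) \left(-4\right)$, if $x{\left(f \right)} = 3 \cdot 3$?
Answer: $-1080$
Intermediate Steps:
$x{\left(f \right)} = 9$
$\left(0 \left(3 + \left(4 - -4\right)\right) + 5\right) 6 \left(0 + x{\left(0 \right)}\right) \left(-4\right) = \left(0 \left(3 + \left(4 - -4\right)\right) + 5\right) 6 \left(0 + 9\right) \left(-4\right) = \left(0 \left(3 + \left(4 + 4\right)\right) + 5\right) 6 \cdot 9 \left(-4\right) = \left(0 \left(3 + 8\right) + 5\right) 54 \left(-4\right) = \left(0 \cdot 11 + 5\right) \left(-216\right) = \left(0 + 5\right) \left(-216\right) = 5 \left(-216\right) = -1080$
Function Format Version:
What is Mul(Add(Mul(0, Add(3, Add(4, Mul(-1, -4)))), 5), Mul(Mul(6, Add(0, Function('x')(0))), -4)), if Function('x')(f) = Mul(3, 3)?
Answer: -1080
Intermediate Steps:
Function('x')(f) = 9
Mul(Add(Mul(0, Add(3, Add(4, Mul(-1, -4)))), 5), Mul(Mul(6, Add(0, Function('x')(0))), -4)) = Mul(Add(Mul(0, Add(3, Add(4, Mul(-1, -4)))), 5), Mul(Mul(6, Add(0, 9)), -4)) = Mul(Add(Mul(0, Add(3, Add(4, 4))), 5), Mul(Mul(6, 9), -4)) = Mul(Add(Mul(0, Add(3, 8)), 5), Mul(54, -4)) = Mul(Add(Mul(0, 11), 5), -216) = Mul(Add(0, 5), -216) = Mul(5, -216) = -1080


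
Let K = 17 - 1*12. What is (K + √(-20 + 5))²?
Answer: (5 + I*√15)² ≈ 10.0 + 38.73*I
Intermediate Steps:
K = 5 (K = 17 - 12 = 5)
(K + √(-20 + 5))² = (5 + √(-20 + 5))² = (5 + √(-15))² = (5 + I*√15)²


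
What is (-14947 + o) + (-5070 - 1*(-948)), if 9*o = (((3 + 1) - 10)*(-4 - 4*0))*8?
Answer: -57143/3 ≈ -19048.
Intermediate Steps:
o = 64/3 (o = ((((3 + 1) - 10)*(-4 - 4*0))*8)/9 = (((4 - 10)*(-4 + 0))*8)/9 = (-6*(-4)*8)/9 = (24*8)/9 = (⅑)*192 = 64/3 ≈ 21.333)
(-14947 + o) + (-5070 - 1*(-948)) = (-14947 + 64/3) + (-5070 - 1*(-948)) = -44777/3 + (-5070 + 948) = -44777/3 - 4122 = -57143/3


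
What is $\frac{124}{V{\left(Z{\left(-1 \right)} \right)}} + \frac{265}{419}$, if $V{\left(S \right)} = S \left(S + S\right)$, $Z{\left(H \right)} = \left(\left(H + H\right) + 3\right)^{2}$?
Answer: $\frac{26243}{419} \approx 62.632$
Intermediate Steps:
$Z{\left(H \right)} = \left(3 + 2 H\right)^{2}$ ($Z{\left(H \right)} = \left(2 H + 3\right)^{2} = \left(3 + 2 H\right)^{2}$)
$V{\left(S \right)} = 2 S^{2}$ ($V{\left(S \right)} = S 2 S = 2 S^{2}$)
$\frac{124}{V{\left(Z{\left(-1 \right)} \right)}} + \frac{265}{419} = \frac{124}{2 \left(\left(3 + 2 \left(-1\right)\right)^{2}\right)^{2}} + \frac{265}{419} = \frac{124}{2 \left(\left(3 - 2\right)^{2}\right)^{2}} + 265 \cdot \frac{1}{419} = \frac{124}{2 \left(1^{2}\right)^{2}} + \frac{265}{419} = \frac{124}{2 \cdot 1^{2}} + \frac{265}{419} = \frac{124}{2 \cdot 1} + \frac{265}{419} = \frac{124}{2} + \frac{265}{419} = 124 \cdot \frac{1}{2} + \frac{265}{419} = 62 + \frac{265}{419} = \frac{26243}{419}$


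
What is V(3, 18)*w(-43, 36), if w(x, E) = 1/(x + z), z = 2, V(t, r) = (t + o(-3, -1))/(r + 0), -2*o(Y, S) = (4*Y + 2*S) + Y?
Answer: -23/1476 ≈ -0.015583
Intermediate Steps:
o(Y, S) = -S - 5*Y/2 (o(Y, S) = -((4*Y + 2*S) + Y)/2 = -((2*S + 4*Y) + Y)/2 = -(2*S + 5*Y)/2 = -S - 5*Y/2)
V(t, r) = (17/2 + t)/r (V(t, r) = (t + (-1*(-1) - 5/2*(-3)))/(r + 0) = (t + (1 + 15/2))/r = (t + 17/2)/r = (17/2 + t)/r)
w(x, E) = 1/(2 + x) (w(x, E) = 1/(x + 2) = 1/(2 + x))
V(3, 18)*w(-43, 36) = ((17/2 + 3)/18)/(2 - 43) = ((1/18)*(23/2))/(-41) = (23/36)*(-1/41) = -23/1476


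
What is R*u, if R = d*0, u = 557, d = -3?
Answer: 0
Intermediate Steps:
R = 0 (R = -3*0 = 0)
R*u = 0*557 = 0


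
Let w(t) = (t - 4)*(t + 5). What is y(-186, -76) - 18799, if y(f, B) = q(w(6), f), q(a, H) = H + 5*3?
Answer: -18970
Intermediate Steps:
w(t) = (-4 + t)*(5 + t)
q(a, H) = 15 + H (q(a, H) = H + 15 = 15 + H)
y(f, B) = 15 + f
y(-186, -76) - 18799 = (15 - 186) - 18799 = -171 - 18799 = -18970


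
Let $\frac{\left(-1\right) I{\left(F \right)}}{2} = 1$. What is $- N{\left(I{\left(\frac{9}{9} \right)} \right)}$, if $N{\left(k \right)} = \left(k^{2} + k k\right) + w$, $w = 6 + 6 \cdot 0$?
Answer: $-14$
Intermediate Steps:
$I{\left(F \right)} = -2$ ($I{\left(F \right)} = \left(-2\right) 1 = -2$)
$w = 6$ ($w = 6 + 0 = 6$)
$N{\left(k \right)} = 6 + 2 k^{2}$ ($N{\left(k \right)} = \left(k^{2} + k k\right) + 6 = \left(k^{2} + k^{2}\right) + 6 = 2 k^{2} + 6 = 6 + 2 k^{2}$)
$- N{\left(I{\left(\frac{9}{9} \right)} \right)} = - (6 + 2 \left(-2\right)^{2}) = - (6 + 2 \cdot 4) = - (6 + 8) = \left(-1\right) 14 = -14$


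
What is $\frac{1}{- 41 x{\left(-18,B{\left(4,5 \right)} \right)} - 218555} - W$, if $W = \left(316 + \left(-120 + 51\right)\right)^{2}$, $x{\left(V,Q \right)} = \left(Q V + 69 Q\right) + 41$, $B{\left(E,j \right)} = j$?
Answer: $- \frac{14074227220}{230691} \approx -61009.0$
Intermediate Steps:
$x{\left(V,Q \right)} = 41 + 69 Q + Q V$ ($x{\left(V,Q \right)} = \left(69 Q + Q V\right) + 41 = 41 + 69 Q + Q V$)
$W = 61009$ ($W = \left(316 - 69\right)^{2} = 247^{2} = 61009$)
$\frac{1}{- 41 x{\left(-18,B{\left(4,5 \right)} \right)} - 218555} - W = \frac{1}{- 41 \left(41 + 69 \cdot 5 + 5 \left(-18\right)\right) - 218555} - 61009 = \frac{1}{- 41 \left(41 + 345 - 90\right) - 218555} - 61009 = \frac{1}{\left(-41\right) 296 - 218555} - 61009 = \frac{1}{-12136 - 218555} - 61009 = \frac{1}{-230691} - 61009 = - \frac{1}{230691} - 61009 = - \frac{14074227220}{230691}$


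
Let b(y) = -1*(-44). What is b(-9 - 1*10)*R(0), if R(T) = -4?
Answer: -176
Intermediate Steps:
b(y) = 44
b(-9 - 1*10)*R(0) = 44*(-4) = -176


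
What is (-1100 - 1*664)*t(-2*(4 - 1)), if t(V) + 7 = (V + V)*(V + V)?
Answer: -241668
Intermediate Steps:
t(V) = -7 + 4*V² (t(V) = -7 + (V + V)*(V + V) = -7 + (2*V)*(2*V) = -7 + 4*V²)
(-1100 - 1*664)*t(-2*(4 - 1)) = (-1100 - 1*664)*(-7 + 4*(-2*(4 - 1))²) = (-1100 - 664)*(-7 + 4*(-2*3)²) = -1764*(-7 + 4*(-6)²) = -1764*(-7 + 4*36) = -1764*(-7 + 144) = -1764*137 = -241668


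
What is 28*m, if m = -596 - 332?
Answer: -25984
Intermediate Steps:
m = -928
28*m = 28*(-928) = -25984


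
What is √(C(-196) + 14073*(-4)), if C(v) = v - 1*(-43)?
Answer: I*√56445 ≈ 237.58*I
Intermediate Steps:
C(v) = 43 + v (C(v) = v + 43 = 43 + v)
√(C(-196) + 14073*(-4)) = √((43 - 196) + 14073*(-4)) = √(-153 - 56292) = √(-56445) = I*√56445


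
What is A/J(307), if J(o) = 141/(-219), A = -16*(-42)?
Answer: -49056/47 ≈ -1043.7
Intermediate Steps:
A = 672
J(o) = -47/73 (J(o) = 141*(-1/219) = -47/73)
A/J(307) = 672/(-47/73) = 672*(-73/47) = -49056/47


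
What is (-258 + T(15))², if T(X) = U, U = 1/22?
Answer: 32205625/484 ≈ 66541.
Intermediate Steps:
U = 1/22 ≈ 0.045455
T(X) = 1/22
(-258 + T(15))² = (-258 + 1/22)² = (-5675/22)² = 32205625/484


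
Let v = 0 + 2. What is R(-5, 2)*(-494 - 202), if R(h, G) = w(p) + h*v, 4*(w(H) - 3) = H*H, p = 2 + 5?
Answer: -3654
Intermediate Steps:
p = 7
v = 2
w(H) = 3 + H²/4 (w(H) = 3 + (H*H)/4 = 3 + H²/4)
R(h, G) = 61/4 + 2*h (R(h, G) = (3 + (¼)*7²) + h*2 = (3 + (¼)*49) + 2*h = (3 + 49/4) + 2*h = 61/4 + 2*h)
R(-5, 2)*(-494 - 202) = (61/4 + 2*(-5))*(-494 - 202) = (61/4 - 10)*(-696) = (21/4)*(-696) = -3654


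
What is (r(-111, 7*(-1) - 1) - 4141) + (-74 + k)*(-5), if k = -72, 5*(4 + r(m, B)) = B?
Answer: -17083/5 ≈ -3416.6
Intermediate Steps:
r(m, B) = -4 + B/5
(r(-111, 7*(-1) - 1) - 4141) + (-74 + k)*(-5) = ((-4 + (7*(-1) - 1)/5) - 4141) + (-74 - 72)*(-5) = ((-4 + (-7 - 1)/5) - 4141) - 146*(-5) = ((-4 + (1/5)*(-8)) - 4141) + 730 = ((-4 - 8/5) - 4141) + 730 = (-28/5 - 4141) + 730 = -20733/5 + 730 = -17083/5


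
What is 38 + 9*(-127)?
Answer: -1105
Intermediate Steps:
38 + 9*(-127) = 38 - 1143 = -1105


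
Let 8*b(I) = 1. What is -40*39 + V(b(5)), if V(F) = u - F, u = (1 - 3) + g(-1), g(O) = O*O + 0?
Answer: -12489/8 ≈ -1561.1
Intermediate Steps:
b(I) = 1/8 (b(I) = (1/8)*1 = 1/8)
g(O) = O**2 (g(O) = O**2 + 0 = O**2)
u = -1 (u = (1 - 3) + (-1)**2 = -2 + 1 = -1)
V(F) = -1 - F
-40*39 + V(b(5)) = -40*39 + (-1 - 1*1/8) = -1560 + (-1 - 1/8) = -1560 - 9/8 = -12489/8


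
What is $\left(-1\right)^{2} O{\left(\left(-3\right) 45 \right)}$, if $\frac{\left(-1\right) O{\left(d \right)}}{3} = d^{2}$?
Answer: $-54675$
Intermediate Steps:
$O{\left(d \right)} = - 3 d^{2}$
$\left(-1\right)^{2} O{\left(\left(-3\right) 45 \right)} = \left(-1\right)^{2} \left(- 3 \left(\left(-3\right) 45\right)^{2}\right) = 1 \left(- 3 \left(-135\right)^{2}\right) = 1 \left(\left(-3\right) 18225\right) = 1 \left(-54675\right) = -54675$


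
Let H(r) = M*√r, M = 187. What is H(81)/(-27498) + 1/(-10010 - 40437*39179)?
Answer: -1108795759459/18116259977158 ≈ -0.061204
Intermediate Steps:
H(r) = 187*√r
H(81)/(-27498) + 1/(-10010 - 40437*39179) = (187*√81)/(-27498) + 1/(-10010 - 40437*39179) = (187*9)*(-1/27498) + (1/39179)/(-50447) = 1683*(-1/27498) - 1/50447*1/39179 = -561/9166 - 1/1976463013 = -1108795759459/18116259977158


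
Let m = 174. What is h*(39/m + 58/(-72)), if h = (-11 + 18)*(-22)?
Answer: 46739/522 ≈ 89.538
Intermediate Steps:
h = -154 (h = 7*(-22) = -154)
h*(39/m + 58/(-72)) = -154*(39/174 + 58/(-72)) = -154*(39*(1/174) + 58*(-1/72)) = -154*(13/58 - 29/36) = -154*(-607/1044) = 46739/522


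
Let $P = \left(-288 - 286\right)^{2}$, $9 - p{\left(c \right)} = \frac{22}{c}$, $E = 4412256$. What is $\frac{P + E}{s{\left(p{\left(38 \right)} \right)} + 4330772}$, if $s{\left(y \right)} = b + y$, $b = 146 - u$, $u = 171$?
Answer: $\frac{90092908}{82284353} \approx 1.0949$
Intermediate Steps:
$p{\left(c \right)} = 9 - \frac{22}{c}$
$b = -25$ ($b = 146 - 171 = -25$)
$P = 329476$ ($P = \left(-574\right)^{2} = 329476$)
$s{\left(y \right)} = -25 + y$
$\frac{P + E}{s{\left(p{\left(38 \right)} \right)} + 4330772} = \frac{329476 + 4412256}{\left(-25 + \left(9 - \frac{22}{38}\right)\right) + 4330772} = \frac{4741732}{\left(-25 + \left(9 - \frac{11}{19}\right)\right) + 4330772} = \frac{4741732}{\left(-25 + \frac{160}{19}\right) + 4330772} = \frac{4741732}{- \frac{315}{19} + 4330772} = \frac{4741732}{\frac{82284353}{19}} = 4741732 \cdot \frac{19}{82284353} = \frac{90092908}{82284353}$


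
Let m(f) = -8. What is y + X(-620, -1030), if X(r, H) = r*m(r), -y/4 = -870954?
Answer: 3488776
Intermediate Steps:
y = 3483816 (y = -4*(-870954) = 3483816)
X(r, H) = -8*r (X(r, H) = r*(-8) = -8*r)
y + X(-620, -1030) = 3483816 - 8*(-620) = 3483816 + 4960 = 3488776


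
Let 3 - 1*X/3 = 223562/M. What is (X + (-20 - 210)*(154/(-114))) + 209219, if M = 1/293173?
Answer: -11207728576940/57 ≈ -1.9663e+11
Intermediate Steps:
M = 1/293173 ≈ 3.4110e-6
X = -196627026669 (X = 9 - 670686/1/293173 = 9 - 670686*293173 = 9 - 3*65542342226 = 9 - 196627026678 = -196627026669)
(X + (-20 - 210)*(154/(-114))) + 209219 = (-196627026669 + (-20 - 210)*(154/(-114))) + 209219 = (-196627026669 - 35420*(-1)/114) + 209219 = (-196627026669 - 230*(-77/57)) + 209219 = (-196627026669 + 17710/57) + 209219 = -11207740502423/57 + 209219 = -11207728576940/57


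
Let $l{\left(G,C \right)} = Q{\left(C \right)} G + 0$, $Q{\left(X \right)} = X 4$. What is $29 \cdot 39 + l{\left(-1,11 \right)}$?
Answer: $1087$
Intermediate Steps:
$Q{\left(X \right)} = 4 X$
$l{\left(G,C \right)} = 4 C G$ ($l{\left(G,C \right)} = 4 C G + 0 = 4 C G$)
$29 \cdot 39 + l{\left(-1,11 \right)} = 29 \cdot 39 + 4 \cdot 11 \left(-1\right) = 1131 - 44 = 1087$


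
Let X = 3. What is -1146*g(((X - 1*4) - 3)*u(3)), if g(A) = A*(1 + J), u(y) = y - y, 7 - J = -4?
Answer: 0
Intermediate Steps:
J = 11 (J = 7 - 1*(-4) = 7 + 4 = 11)
u(y) = 0
g(A) = 12*A (g(A) = A*(1 + 11) = A*12 = 12*A)
-1146*g(((X - 1*4) - 3)*u(3)) = -13752*((3 - 1*4) - 3)*0 = -13752*((3 - 4) - 3)*0 = -13752*(-1 - 3)*0 = -13752*(-4*0) = -13752*0 = -1146*0 = 0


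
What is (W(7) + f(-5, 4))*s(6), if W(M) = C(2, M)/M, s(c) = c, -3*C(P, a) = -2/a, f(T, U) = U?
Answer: 1180/49 ≈ 24.082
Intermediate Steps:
C(P, a) = 2/(3*a) (C(P, a) = -(-2)/(3*a) = 2/(3*a))
W(M) = 2/(3*M²) (W(M) = (2/(3*M))/M = 2/(3*M²))
(W(7) + f(-5, 4))*s(6) = ((⅔)/7² + 4)*6 = ((⅔)*(1/49) + 4)*6 = (2/147 + 4)*6 = (590/147)*6 = 1180/49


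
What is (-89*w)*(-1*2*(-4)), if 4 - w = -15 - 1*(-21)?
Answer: 1424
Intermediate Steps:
w = -2 (w = 4 - (-15 - 1*(-21)) = 4 - (-15 + 21) = 4 - 1*6 = 4 - 6 = -2)
(-89*w)*(-1*2*(-4)) = (-89*(-2))*(-1*2*(-4)) = 178*(-2*(-4)) = 178*8 = 1424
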